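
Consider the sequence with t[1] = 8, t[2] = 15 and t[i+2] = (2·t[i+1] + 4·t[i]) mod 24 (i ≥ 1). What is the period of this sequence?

We have t[1] = 8,  t[2] = 15,  t[3] = 14,  t[4] = 16,  t[5] = 16,  t[6] = 0,  t[7] = 16,  t[8] = 8,  t[9] = 8,  t[10] = 0,  t[11] = 8,  t[12] = 16,  t[13] = 16.
Since (t[12], t[13]) = (t[4], t[5]) = (16, 16) (two consecutive terms determine the rest), the sequence is eventually periodic: after a pre-period of length 3 it cycles with period 8.

8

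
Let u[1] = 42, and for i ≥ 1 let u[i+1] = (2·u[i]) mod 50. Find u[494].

14

u[1] = 42, u[2] = 34, u[3] = 18, u[4] = 36, u[5] = 22, u[6] = 44, u[7] = 38, u[8] = 26, u[9] = 2, u[10] = 4, u[11] = 8, u[12] = 16, u[13] = 32, u[14] = 14, u[15] = 28, u[16] = 6, u[17] = 12, u[18] = 24, u[19] = 48, u[20] = 46, u[21] = 42.
Since u[21] = u[1] = 42, the sequence is periodic with period 20.
So u[494] = u[1 + ((494-1) mod 20)] = u[14] = 14.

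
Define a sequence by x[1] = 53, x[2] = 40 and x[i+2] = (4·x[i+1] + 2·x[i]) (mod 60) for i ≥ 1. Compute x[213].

8

Listing terms: x[1] = 53, x[2] = 40, x[3] = 26, x[4] = 4, x[5] = 8, x[6] = 40, x[7] = 56, x[8] = 4, x[9] = 8.
Since (x[8], x[9]) = (x[4], x[5]) = (4, 8) (two consecutive terms determine the rest), the sequence is eventually periodic: after a pre-period of length 3 it cycles with period 4.
For i ≥ 4, x[i] depends only on (i - 4) mod 4. (213 - 4) mod 4 = 1, so x[213] = x[5] = 8.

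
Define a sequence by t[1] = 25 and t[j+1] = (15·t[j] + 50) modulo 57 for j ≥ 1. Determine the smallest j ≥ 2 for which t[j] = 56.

Listing terms: t[1] = 25,  t[2] = 26,  t[3] = 41,  t[4] = 38,  t[5] = 50,  t[6] = 2,  t[7] = 23,  t[8] = 53,  t[9] = 47,  t[10] = 14,  t[11] = 32,  t[12] = 17,  t[13] = 20,  t[14] = 8,  t[15] = 56,  t[16] = 35,  t[17] = 5,  t[18] = 11,  t[19] = 44,  t[20] = 26.
Since t[20] = t[2] = 26, the sequence is eventually periodic: after a pre-period of length 1 it cycles with period 18.
The value 56 first appears (with j ≥ 2) at t[15].

15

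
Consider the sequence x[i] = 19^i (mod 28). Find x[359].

x[1] = 19; x[2] = 25; x[3] = 27; x[4] = 9; x[5] = 3; x[6] = 1; x[7] = 19.
Since x[7] = x[1] = 19, the sequence is periodic with period 6.
(359 - 1) mod 6 = 4, so x[359] = x[5] = 3.

3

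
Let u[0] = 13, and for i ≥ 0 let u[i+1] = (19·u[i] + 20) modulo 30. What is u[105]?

7

u[0] = 13,  u[1] = 27,  u[2] = 23,  u[3] = 7,  u[4] = 3,  u[5] = 17,  u[6] = 13.
The sequence repeats with period 6.
(105 - 0) mod 6 = 3, so u[105] = u[3] = 7.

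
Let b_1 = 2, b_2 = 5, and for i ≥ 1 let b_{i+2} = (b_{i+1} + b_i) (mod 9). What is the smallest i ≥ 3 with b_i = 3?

4

Computing terms: b_1 = 2; b_2 = 5; b_3 = 7; b_4 = 3; b_5 = 1; b_6 = 4; b_7 = 5; b_8 = 0; b_9 = 5; b_{10} = 5; b_{11} = 1; b_{12} = 6; b_{13} = 7; b_{14} = 4; b_{15} = 2; b_{16} = 6; b_{17} = 8; b_{18} = 5; b_{19} = 4; b_{20} = 0; b_{21} = 4; b_{22} = 4; b_{23} = 8; b_{24} = 3; b_{25} = 2; b_{26} = 5.
The sequence repeats with period 24.
The value 3 first appears (with i ≥ 3) at b_4.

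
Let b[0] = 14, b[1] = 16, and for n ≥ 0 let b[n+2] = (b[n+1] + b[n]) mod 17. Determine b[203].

Computing terms: b[0] = 14; b[1] = 16; b[2] = 13; b[3] = 12; b[4] = 8; b[5] = 3; b[6] = 11; b[7] = 14; b[8] = 8; b[9] = 5; b[10] = 13; b[11] = 1; b[12] = 14; b[13] = 15; b[14] = 12; b[15] = 10; b[16] = 5; b[17] = 15; b[18] = 3; b[19] = 1; b[20] = 4; b[21] = 5; b[22] = 9; b[23] = 14; b[24] = 6; b[25] = 3; b[26] = 9; b[27] = 12; b[28] = 4; b[29] = 16; b[30] = 3; b[31] = 2; b[32] = 5; b[33] = 7; b[34] = 12; b[35] = 2; b[36] = 14; b[37] = 16.
The sequence repeats with period 36.
So b[203] = b[0 + ((203-0) mod 36)] = b[23] = 14.

14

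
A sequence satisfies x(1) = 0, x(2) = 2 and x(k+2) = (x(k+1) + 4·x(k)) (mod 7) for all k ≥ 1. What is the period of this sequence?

We have x(1) = 0,  x(2) = 2,  x(3) = 2,  x(4) = 3,  x(5) = 4,  x(6) = 2,  x(7) = 4,  x(8) = 5,  x(9) = 0,  x(10) = 6,  x(11) = 6,  x(12) = 2,  x(13) = 5,  x(14) = 6,  x(15) = 5,  x(16) = 1,  x(17) = 0,  x(18) = 4,  x(19) = 4,  x(20) = 6,  x(21) = 1,  x(22) = 4,  x(23) = 1,  x(24) = 3,  x(25) = 0,  x(26) = 5,  x(27) = 5,  x(28) = 4,  x(29) = 3,  x(30) = 5,  x(31) = 3,  x(32) = 2,  x(33) = 0,  x(34) = 1,  x(35) = 1,  x(36) = 5,  x(37) = 2,  x(38) = 1,  x(39) = 2,  x(40) = 6,  x(41) = 0,  x(42) = 3,  x(43) = 3,  x(44) = 1,  x(45) = 6,  x(46) = 3,  x(47) = 6,  x(48) = 4,  x(49) = 0,  x(50) = 2.
The sequence repeats with period 48.

48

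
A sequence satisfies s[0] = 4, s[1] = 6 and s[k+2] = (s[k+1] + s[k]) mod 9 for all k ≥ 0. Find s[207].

Listing terms: s[0] = 4, s[1] = 6, s[2] = 1, s[3] = 7, s[4] = 8, s[5] = 6, s[6] = 5, s[7] = 2, s[8] = 7, s[9] = 0, s[10] = 7, s[11] = 7, s[12] = 5, s[13] = 3, s[14] = 8, s[15] = 2, s[16] = 1, s[17] = 3, s[18] = 4, s[19] = 7, s[20] = 2, s[21] = 0, s[22] = 2, s[23] = 2, s[24] = 4, s[25] = 6.
Since (s[24], s[25]) = (s[0], s[1]) = (4, 6) (two consecutive terms determine the rest), the sequence is periodic with period 24.
So s[207] = s[0 + ((207-0) mod 24)] = s[15] = 2.

2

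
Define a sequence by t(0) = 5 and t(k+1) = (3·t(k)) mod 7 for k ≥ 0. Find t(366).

Computing terms: t(0) = 5; t(1) = 1; t(2) = 3; t(3) = 2; t(4) = 6; t(5) = 4; t(6) = 5.
The sequence repeats with period 6.
So t(366) = t(0 + ((366-0) mod 6)) = t(0) = 5.

5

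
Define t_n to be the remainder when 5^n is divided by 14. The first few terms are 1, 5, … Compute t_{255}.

13

t_0 = 1; t_1 = 5; t_2 = 11; t_3 = 13; t_4 = 9; t_5 = 3; t_6 = 1.
Since t_6 = t_0 = 1, the sequence is periodic with period 6.
(255 - 0) mod 6 = 3, so t_{255} = t_3 = 13.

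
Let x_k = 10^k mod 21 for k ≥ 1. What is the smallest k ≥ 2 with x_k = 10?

We have x_1 = 10,  x_2 = 16,  x_3 = 13,  x_4 = 4,  x_5 = 19,  x_6 = 1,  x_7 = 10.
Since x_7 = x_1 = 10, the sequence is periodic with period 6.
The value 10 next appears (with k ≥ 2) at x_7.

7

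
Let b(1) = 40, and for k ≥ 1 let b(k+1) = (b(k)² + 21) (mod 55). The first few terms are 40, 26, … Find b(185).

Computing terms: b(1) = 40, b(2) = 26, b(3) = 37, b(4) = 15, b(5) = 26.
Since b(5) = b(2) = 26, the sequence is eventually periodic: after a pre-period of length 1 it cycles with period 3.
For k ≥ 2, b(k) depends only on (k - 2) mod 3. (185 - 2) mod 3 = 0, so b(185) = b(2) = 26.

26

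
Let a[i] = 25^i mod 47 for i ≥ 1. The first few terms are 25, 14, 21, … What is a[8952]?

12

Computing terms: a[1] = 25,  a[2] = 14,  a[3] = 21,  a[4] = 8,  a[5] = 12,  a[6] = 18,  a[7] = 27,  a[8] = 17,  a[9] = 2,  a[10] = 3,  a[11] = 28,  a[12] = 42,  a[13] = 16,  a[14] = 24,  a[15] = 36,  a[16] = 7,  a[17] = 34,  a[18] = 4,  a[19] = 6,  a[20] = 9,  a[21] = 37,  a[22] = 32,  a[23] = 1,  a[24] = 25.
The sequence repeats with period 23.
So a[8952] = a[1 + ((8952-1) mod 23)] = a[5] = 12.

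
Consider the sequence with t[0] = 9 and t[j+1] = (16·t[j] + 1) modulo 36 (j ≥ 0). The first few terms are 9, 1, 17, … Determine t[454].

We have t[0] = 9; t[1] = 1; t[2] = 17; t[3] = 21; t[4] = 13; t[5] = 29; t[6] = 33; t[7] = 25; t[8] = 5; t[9] = 9.
The sequence repeats with period 9.
(454 - 0) mod 9 = 4, so t[454] = t[4] = 13.

13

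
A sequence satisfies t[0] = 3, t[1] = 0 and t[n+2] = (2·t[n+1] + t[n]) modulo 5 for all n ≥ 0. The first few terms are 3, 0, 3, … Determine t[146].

t[0] = 3; t[1] = 0; t[2] = 3; t[3] = 1; t[4] = 0; t[5] = 1; t[6] = 2; t[7] = 0; t[8] = 2; t[9] = 4; t[10] = 0; t[11] = 4; t[12] = 3; t[13] = 0.
Since (t[12], t[13]) = (t[0], t[1]) = (3, 0) (two consecutive terms determine the rest), the sequence is periodic with period 12.
(146 - 0) mod 12 = 2, so t[146] = t[2] = 3.

3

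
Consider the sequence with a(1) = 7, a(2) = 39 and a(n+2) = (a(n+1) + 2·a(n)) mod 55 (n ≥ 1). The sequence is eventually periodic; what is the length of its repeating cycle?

Listing terms: a(1) = 7; a(2) = 39; a(3) = 53; a(4) = 21; a(5) = 17; a(6) = 4; a(7) = 38; a(8) = 46; a(9) = 12; a(10) = 49; a(11) = 18; a(12) = 6; a(13) = 42; a(14) = 54; a(15) = 28; a(16) = 26; a(17) = 27; a(18) = 24; a(19) = 23; a(20) = 16; a(21) = 7; a(22) = 39.
The sequence repeats with period 20.

20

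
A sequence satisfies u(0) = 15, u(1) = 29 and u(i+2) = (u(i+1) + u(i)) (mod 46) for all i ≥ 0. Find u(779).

2

We have u(0) = 15; u(1) = 29; u(2) = 44; u(3) = 27; u(4) = 25; u(5) = 6; u(6) = 31; u(7) = 37; u(8) = 22; u(9) = 13; u(10) = 35; u(11) = 2; u(12) = 37; u(13) = 39; u(14) = 30; u(15) = 23; u(16) = 7; u(17) = 30; u(18) = 37; u(19) = 21; u(20) = 12; u(21) = 33; u(22) = 45; u(23) = 32; u(24) = 31; u(25) = 17; u(26) = 2; u(27) = 19; u(28) = 21; u(29) = 40; u(30) = 15; u(31) = 9; u(32) = 24; u(33) = 33; u(34) = 11; u(35) = 44; u(36) = 9; u(37) = 7; u(38) = 16; u(39) = 23; u(40) = 39; u(41) = 16; u(42) = 9; u(43) = 25; u(44) = 34; u(45) = 13; u(46) = 1; u(47) = 14; u(48) = 15; u(49) = 29.
The sequence repeats with period 48.
(779 - 0) mod 48 = 11, so u(779) = u(11) = 2.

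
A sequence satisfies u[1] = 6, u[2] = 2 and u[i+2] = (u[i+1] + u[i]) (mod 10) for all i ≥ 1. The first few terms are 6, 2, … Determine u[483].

8

Computing terms: u[1] = 6; u[2] = 2; u[3] = 8; u[4] = 0; u[5] = 8; u[6] = 8; u[7] = 6; u[8] = 4; u[9] = 0; u[10] = 4; u[11] = 4; u[12] = 8; u[13] = 2; u[14] = 0; u[15] = 2; u[16] = 2; u[17] = 4; u[18] = 6; u[19] = 0; u[20] = 6; u[21] = 6; u[22] = 2.
The sequence repeats with period 20.
So u[483] = u[1 + ((483-1) mod 20)] = u[3] = 8.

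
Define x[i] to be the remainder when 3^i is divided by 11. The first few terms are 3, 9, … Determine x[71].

3

x[1] = 3,  x[2] = 9,  x[3] = 5,  x[4] = 4,  x[5] = 1,  x[6] = 3.
Since x[6] = x[1] = 3, the sequence is periodic with period 5.
(71 - 1) mod 5 = 0, so x[71] = x[1] = 3.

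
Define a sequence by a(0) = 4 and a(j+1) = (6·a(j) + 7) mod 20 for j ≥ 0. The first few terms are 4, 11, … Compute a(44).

17

We have a(0) = 4,  a(1) = 11,  a(2) = 13,  a(3) = 5,  a(4) = 17,  a(5) = 9,  a(6) = 1,  a(7) = 13.
Since a(7) = a(2) = 13, the sequence is eventually periodic: after a pre-period of length 2 it cycles with period 5.
For j ≥ 2, a(j) depends only on (j - 2) mod 5. (44 - 2) mod 5 = 2, so a(44) = a(4) = 17.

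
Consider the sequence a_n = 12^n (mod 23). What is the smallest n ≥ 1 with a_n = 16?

7

Computing terms: a_0 = 1, a_1 = 12, a_2 = 6, a_3 = 3, a_4 = 13, a_5 = 18, a_6 = 9, a_7 = 16, a_8 = 8, a_9 = 4, a_{10} = 2, a_{11} = 1.
The sequence repeats with period 11.
The value 16 first appears (with n ≥ 1) at a_7.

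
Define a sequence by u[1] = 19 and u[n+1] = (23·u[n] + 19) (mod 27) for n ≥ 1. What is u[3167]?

25

Listing terms: u[1] = 19; u[2] = 24; u[3] = 4; u[4] = 3; u[5] = 7; u[6] = 18; u[7] = 1; u[8] = 15; u[9] = 13; u[10] = 21; u[11] = 16; u[12] = 9; u[13] = 10; u[14] = 6; u[15] = 22; u[16] = 12; u[17] = 25; u[18] = 0; u[19] = 19.
The sequence repeats with period 18.
(3167 - 1) mod 18 = 16, so u[3167] = u[17] = 25.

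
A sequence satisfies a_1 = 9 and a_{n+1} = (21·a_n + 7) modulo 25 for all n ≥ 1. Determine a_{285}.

7

a_1 = 9,  a_2 = 21,  a_3 = 23,  a_4 = 15,  a_5 = 22,  a_6 = 19,  a_7 = 6,  a_8 = 8,  a_9 = 0,  a_{10} = 7,  a_{11} = 4,  a_{12} = 16,  a_{13} = 18,  a_{14} = 10,  a_{15} = 17,  a_{16} = 14,  a_{17} = 1,  a_{18} = 3,  a_{19} = 20,  a_{20} = 2,  a_{21} = 24,  a_{22} = 11,  a_{23} = 13,  a_{24} = 5,  a_{25} = 12,  a_{26} = 9.
The sequence repeats with period 25.
So a_{285} = a_{1 + ((285-1) mod 25)} = a_{10} = 7.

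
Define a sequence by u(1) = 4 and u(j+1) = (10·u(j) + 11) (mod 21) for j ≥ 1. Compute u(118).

13

We have u(1) = 4, u(2) = 9, u(3) = 17, u(4) = 13, u(5) = 15, u(6) = 14, u(7) = 4.
The sequence repeats with period 6.
(118 - 1) mod 6 = 3, so u(118) = u(4) = 13.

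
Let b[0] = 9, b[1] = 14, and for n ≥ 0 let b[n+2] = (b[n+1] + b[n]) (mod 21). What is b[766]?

Listing terms: b[0] = 9; b[1] = 14; b[2] = 2; b[3] = 16; b[4] = 18; b[5] = 13; b[6] = 10; b[7] = 2; b[8] = 12; b[9] = 14; b[10] = 5; b[11] = 19; b[12] = 3; b[13] = 1; b[14] = 4; b[15] = 5; b[16] = 9; b[17] = 14.
The sequence repeats with period 16.
(766 - 0) mod 16 = 14, so b[766] = b[14] = 4.

4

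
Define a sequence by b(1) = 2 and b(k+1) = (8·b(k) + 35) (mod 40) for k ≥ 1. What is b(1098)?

Computing terms: b(1) = 2; b(2) = 11; b(3) = 3; b(4) = 19; b(5) = 27; b(6) = 11.
Since b(6) = b(2) = 11, the sequence is eventually periodic: after a pre-period of length 1 it cycles with period 4.
For k ≥ 2, b(k) depends only on (k - 2) mod 4. (1098 - 2) mod 4 = 0, so b(1098) = b(2) = 11.

11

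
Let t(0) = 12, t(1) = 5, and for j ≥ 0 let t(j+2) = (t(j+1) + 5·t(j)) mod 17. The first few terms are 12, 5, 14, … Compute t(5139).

5

t(0) = 12; t(1) = 5; t(2) = 14; t(3) = 5; t(4) = 7; t(5) = 15; t(6) = 16; t(7) = 6; t(8) = 1; t(9) = 14; t(10) = 2; t(11) = 4; t(12) = 14; t(13) = 0; t(14) = 2; t(15) = 2; t(16) = 12; t(17) = 5.
The sequence repeats with period 16.
So t(5139) = t(0 + ((5139-0) mod 16)) = t(3) = 5.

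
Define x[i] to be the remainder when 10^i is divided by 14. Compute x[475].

x[1] = 10; x[2] = 2; x[3] = 6; x[4] = 4; x[5] = 12; x[6] = 8; x[7] = 10.
Since x[7] = x[1] = 10, the sequence is periodic with period 6.
So x[475] = x[1 + ((475-1) mod 6)] = x[1] = 10.

10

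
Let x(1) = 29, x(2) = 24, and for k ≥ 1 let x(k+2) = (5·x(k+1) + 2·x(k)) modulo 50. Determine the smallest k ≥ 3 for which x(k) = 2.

Computing terms: x(1) = 29, x(2) = 24, x(3) = 28, x(4) = 38, x(5) = 46, x(6) = 6, x(7) = 22, x(8) = 22, x(9) = 4, x(10) = 14, x(11) = 28, x(12) = 18, x(13) = 46, x(14) = 16, x(15) = 22, x(16) = 42, x(17) = 4, x(18) = 4, x(19) = 28, x(20) = 48, x(21) = 46, x(22) = 26, x(23) = 22, x(24) = 12, x(25) = 4, x(26) = 44, x(27) = 28, x(28) = 28, x(29) = 46, x(30) = 36, x(31) = 22, x(32) = 32, x(33) = 4, x(34) = 34, x(35) = 28, x(36) = 8, x(37) = 46, x(38) = 46, x(39) = 22, x(40) = 2, x(41) = 4, x(42) = 24, x(43) = 28.
Since (x(42), x(43)) = (x(2), x(3)) = (24, 28) (two consecutive terms determine the rest), the sequence is eventually periodic: after a pre-period of length 1 it cycles with period 40.
The value 2 first appears (with k ≥ 3) at x(40).

40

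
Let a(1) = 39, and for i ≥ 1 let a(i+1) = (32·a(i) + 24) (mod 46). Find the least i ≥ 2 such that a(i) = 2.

4

Computing terms: a(1) = 39, a(2) = 30, a(3) = 18, a(4) = 2, a(5) = 42, a(6) = 34, a(7) = 8, a(8) = 4, a(9) = 14, a(10) = 12, a(11) = 40, a(12) = 16, a(13) = 30.
Since a(13) = a(2) = 30, the sequence is eventually periodic: after a pre-period of length 1 it cycles with period 11.
The value 2 first appears (with i ≥ 2) at a(4).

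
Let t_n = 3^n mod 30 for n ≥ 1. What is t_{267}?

Computing terms: t_1 = 3, t_2 = 9, t_3 = 27, t_4 = 21, t_5 = 3.
Since t_5 = t_1 = 3, the sequence is periodic with period 4.
So t_{267} = t_{1 + ((267-1) mod 4)} = t_3 = 27.

27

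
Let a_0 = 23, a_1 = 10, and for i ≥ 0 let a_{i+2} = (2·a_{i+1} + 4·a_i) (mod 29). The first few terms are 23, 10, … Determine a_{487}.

11

a_0 = 23, a_1 = 10, a_2 = 25, a_3 = 3, a_4 = 19, a_5 = 21, a_6 = 2, a_7 = 1, a_8 = 10, a_9 = 24, a_{10} = 1, a_{11} = 11, a_{12} = 26, a_{13} = 9, a_{14} = 6, a_{15} = 19, a_{16} = 4, a_{17} = 26, a_{18} = 10, a_{19} = 8, a_{20} = 27, a_{21} = 28, a_{22} = 19, a_{23} = 5, a_{24} = 28, a_{25} = 18, a_{26} = 3, a_{27} = 20, a_{28} = 23, a_{29} = 10.
Since (a_{28}, a_{29}) = (a_0, a_1) = (23, 10) (two consecutive terms determine the rest), the sequence is periodic with period 28.
(487 - 0) mod 28 = 11, so a_{487} = a_{11} = 11.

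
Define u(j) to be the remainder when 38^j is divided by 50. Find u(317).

8

We have u(1) = 38,  u(2) = 44,  u(3) = 22,  u(4) = 36,  u(5) = 18,  u(6) = 34,  u(7) = 42,  u(8) = 46,  u(9) = 48,  u(10) = 24,  u(11) = 12,  u(12) = 6,  u(13) = 28,  u(14) = 14,  u(15) = 32,  u(16) = 16,  u(17) = 8,  u(18) = 4,  u(19) = 2,  u(20) = 26,  u(21) = 38.
Since u(21) = u(1) = 38, the sequence is periodic with period 20.
(317 - 1) mod 20 = 16, so u(317) = u(17) = 8.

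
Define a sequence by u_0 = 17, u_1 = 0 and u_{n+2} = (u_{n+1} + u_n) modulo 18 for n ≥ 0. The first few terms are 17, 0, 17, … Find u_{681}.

15

Listing terms: u_0 = 17, u_1 = 0, u_2 = 17, u_3 = 17, u_4 = 16, u_5 = 15, u_6 = 13, u_7 = 10, u_8 = 5, u_9 = 15, u_{10} = 2, u_{11} = 17, u_{12} = 1, u_{13} = 0, u_{14} = 1, u_{15} = 1, u_{16} = 2, u_{17} = 3, u_{18} = 5, u_{19} = 8, u_{20} = 13, u_{21} = 3, u_{22} = 16, u_{23} = 1, u_{24} = 17, u_{25} = 0.
The sequence repeats with period 24.
(681 - 0) mod 24 = 9, so u_{681} = u_9 = 15.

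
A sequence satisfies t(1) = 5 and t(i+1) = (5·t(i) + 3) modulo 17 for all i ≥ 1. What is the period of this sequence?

16

Computing terms: t(1) = 5, t(2) = 11, t(3) = 7, t(4) = 4, t(5) = 6, t(6) = 16, t(7) = 15, t(8) = 10, t(9) = 2, t(10) = 13, t(11) = 0, t(12) = 3, t(13) = 1, t(14) = 8, t(15) = 9, t(16) = 14, t(17) = 5.
The sequence repeats with period 16.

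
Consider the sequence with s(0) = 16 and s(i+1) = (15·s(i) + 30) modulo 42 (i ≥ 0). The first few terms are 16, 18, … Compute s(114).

Listing terms: s(0) = 16, s(1) = 18, s(2) = 6, s(3) = 36, s(4) = 24, s(5) = 12, s(6) = 0, s(7) = 30, s(8) = 18.
Since s(8) = s(1) = 18, the sequence is eventually periodic: after a pre-period of length 1 it cycles with period 7.
For i ≥ 1, s(i) depends only on (i - 1) mod 7. (114 - 1) mod 7 = 1, so s(114) = s(2) = 6.

6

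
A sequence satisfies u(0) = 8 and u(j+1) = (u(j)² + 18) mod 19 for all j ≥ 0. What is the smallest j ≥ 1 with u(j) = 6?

u(0) = 8; u(1) = 6; u(2) = 16; u(3) = 8.
The sequence repeats with period 3.
The value 6 first appears (with j ≥ 1) at u(1).

1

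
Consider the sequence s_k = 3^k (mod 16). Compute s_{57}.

We have s_0 = 1; s_1 = 3; s_2 = 9; s_3 = 11; s_4 = 1.
Since s_4 = s_0 = 1, the sequence is periodic with period 4.
So s_{57} = s_{0 + ((57-0) mod 4)} = s_1 = 3.

3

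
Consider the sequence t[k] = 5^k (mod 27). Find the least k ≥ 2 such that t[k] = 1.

Listing terms: t[1] = 5,  t[2] = 25,  t[3] = 17,  t[4] = 4,  t[5] = 20,  t[6] = 19,  t[7] = 14,  t[8] = 16,  t[9] = 26,  t[10] = 22,  t[11] = 2,  t[12] = 10,  t[13] = 23,  t[14] = 7,  t[15] = 8,  t[16] = 13,  t[17] = 11,  t[18] = 1,  t[19] = 5.
Since t[19] = t[1] = 5, the sequence is periodic with period 18.
The value 1 first appears (with k ≥ 2) at t[18].

18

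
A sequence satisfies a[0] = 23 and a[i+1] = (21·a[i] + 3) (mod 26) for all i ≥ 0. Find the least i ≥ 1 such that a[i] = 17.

We have a[0] = 23; a[1] = 18; a[2] = 17; a[3] = 22; a[4] = 23.
Since a[4] = a[0] = 23, the sequence is periodic with period 4.
The value 17 first appears (with i ≥ 1) at a[2].

2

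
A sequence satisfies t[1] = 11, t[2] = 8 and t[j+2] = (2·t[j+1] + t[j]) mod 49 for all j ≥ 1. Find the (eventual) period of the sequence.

We have t[1] = 11,  t[2] = 8,  t[3] = 27,  t[4] = 13,  t[5] = 4,  t[6] = 21,  t[7] = 46,  t[8] = 15,  t[9] = 27,  t[10] = 20,  t[11] = 18,  t[12] = 7,  t[13] = 32,  t[14] = 22,  t[15] = 27,  t[16] = 27,  t[17] = 32,  t[18] = 42,  t[19] = 18,  t[20] = 29,  t[21] = 27,  t[22] = 34,  t[23] = 46,  t[24] = 28,  t[25] = 4,  t[26] = 36,  t[27] = 27,  t[28] = 41,  t[29] = 11,  t[30] = 14,  t[31] = 39,  t[32] = 43,  t[33] = 27,  t[34] = 48,  t[35] = 25,  t[36] = 0,  t[37] = 25,  t[38] = 1,  t[39] = 27,  t[40] = 6,  t[41] = 39,  t[42] = 35,  t[43] = 11,  t[44] = 8.
Since (t[43], t[44]) = (t[1], t[2]) = (11, 8) (two consecutive terms determine the rest), the sequence is periodic with period 42.

42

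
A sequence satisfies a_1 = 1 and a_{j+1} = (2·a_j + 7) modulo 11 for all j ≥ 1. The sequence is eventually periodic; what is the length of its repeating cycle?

Computing terms: a_1 = 1, a_2 = 9, a_3 = 3, a_4 = 2, a_5 = 0, a_6 = 7, a_7 = 10, a_8 = 5, a_9 = 6, a_{10} = 8, a_{11} = 1.
Since a_{11} = a_1 = 1, the sequence is periodic with period 10.

10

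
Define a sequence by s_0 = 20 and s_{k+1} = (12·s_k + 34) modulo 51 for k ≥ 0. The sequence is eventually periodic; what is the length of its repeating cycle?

Listing terms: s_0 = 20,  s_1 = 19,  s_2 = 7,  s_3 = 16,  s_4 = 22,  s_5 = 43,  s_6 = 40,  s_7 = 4,  s_8 = 31,  s_9 = 49,  s_{10} = 10,  s_{11} = 1,  s_{12} = 46,  s_{13} = 25,  s_{14} = 28,  s_{15} = 13,  s_{16} = 37,  s_{17} = 19.
Since s_{17} = s_1 = 19, the sequence is eventually periodic: after a pre-period of length 1 it cycles with period 16.

16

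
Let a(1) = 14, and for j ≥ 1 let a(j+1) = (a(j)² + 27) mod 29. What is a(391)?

21

a(1) = 14; a(2) = 20; a(3) = 21; a(4) = 4; a(5) = 14.
The sequence repeats with period 4.
So a(391) = a(1 + ((391-1) mod 4)) = a(3) = 21.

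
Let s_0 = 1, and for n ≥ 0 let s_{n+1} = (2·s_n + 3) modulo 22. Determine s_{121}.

We have s_0 = 1,  s_1 = 5,  s_2 = 13,  s_3 = 7,  s_4 = 17,  s_5 = 15,  s_6 = 11,  s_7 = 3,  s_8 = 9,  s_9 = 21,  s_{10} = 1.
The sequence repeats with period 10.
(121 - 0) mod 10 = 1, so s_{121} = s_1 = 5.

5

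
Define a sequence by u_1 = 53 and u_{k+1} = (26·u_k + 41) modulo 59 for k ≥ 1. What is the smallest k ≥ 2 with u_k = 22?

19

Listing terms: u_1 = 53; u_2 = 3; u_3 = 1; u_4 = 8; u_5 = 13; u_6 = 25; u_7 = 42; u_8 = 12; u_9 = 58; u_{10} = 15; u_{11} = 18; u_{12} = 37; u_{13} = 0; u_{14} = 41; u_{15} = 45; u_{16} = 31; u_{17} = 21; u_{18} = 56; u_{19} = 22; u_{20} = 23; u_{21} = 49; u_{22} = 17; u_{23} = 11; u_{24} = 32; u_{25} = 47; u_{26} = 24; u_{27} = 16; u_{28} = 44; u_{29} = 5; u_{30} = 53.
The sequence repeats with period 29.
The value 22 first appears (with k ≥ 2) at u_{19}.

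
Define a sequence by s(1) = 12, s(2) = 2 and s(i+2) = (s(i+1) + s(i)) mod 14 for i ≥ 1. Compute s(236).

12

We have s(1) = 12; s(2) = 2; s(3) = 0; s(4) = 2; s(5) = 2; s(6) = 4; s(7) = 6; s(8) = 10; s(9) = 2; s(10) = 12; s(11) = 0; s(12) = 12; s(13) = 12; s(14) = 10; s(15) = 8; s(16) = 4; s(17) = 12; s(18) = 2.
The sequence repeats with period 16.
(236 - 1) mod 16 = 11, so s(236) = s(12) = 12.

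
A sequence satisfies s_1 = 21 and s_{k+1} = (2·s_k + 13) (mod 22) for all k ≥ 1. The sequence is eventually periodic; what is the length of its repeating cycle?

10

s_1 = 21; s_2 = 11; s_3 = 13; s_4 = 17; s_5 = 3; s_6 = 19; s_7 = 7; s_8 = 5; s_9 = 1; s_{10} = 15; s_{11} = 21.
The sequence repeats with period 10.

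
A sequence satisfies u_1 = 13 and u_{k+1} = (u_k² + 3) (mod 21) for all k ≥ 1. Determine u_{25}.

We have u_1 = 13, u_2 = 4, u_3 = 19, u_4 = 7, u_5 = 10, u_6 = 19.
Since u_6 = u_3 = 19, the sequence is eventually periodic: after a pre-period of length 2 it cycles with period 3.
For k ≥ 3, u_k depends only on (k - 3) mod 3. (25 - 3) mod 3 = 1, so u_{25} = u_4 = 7.

7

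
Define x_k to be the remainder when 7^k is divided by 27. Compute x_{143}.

4

x_0 = 1, x_1 = 7, x_2 = 22, x_3 = 19, x_4 = 25, x_5 = 13, x_6 = 10, x_7 = 16, x_8 = 4, x_9 = 1.
The sequence repeats with period 9.
(143 - 0) mod 9 = 8, so x_{143} = x_8 = 4.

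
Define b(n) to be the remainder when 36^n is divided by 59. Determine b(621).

b(0) = 1, b(1) = 36, b(2) = 57, b(3) = 46, b(4) = 4, b(5) = 26, b(6) = 51, b(7) = 7, b(8) = 16, b(9) = 45, b(10) = 27, b(11) = 28, b(12) = 5, b(13) = 3, b(14) = 49, b(15) = 53, b(16) = 20, b(17) = 12, b(18) = 19, b(19) = 35, b(20) = 21, b(21) = 48, b(22) = 17, b(23) = 22, b(24) = 25, b(25) = 15, b(26) = 9, b(27) = 29, b(28) = 41, b(29) = 1.
Since b(29) = b(0) = 1, the sequence is periodic with period 29.
(621 - 0) mod 29 = 12, so b(621) = b(12) = 5.

5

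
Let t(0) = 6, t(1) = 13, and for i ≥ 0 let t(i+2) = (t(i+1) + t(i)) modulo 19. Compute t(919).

t(0) = 6,  t(1) = 13,  t(2) = 0,  t(3) = 13,  t(4) = 13,  t(5) = 7,  t(6) = 1,  t(7) = 8,  t(8) = 9,  t(9) = 17,  t(10) = 7,  t(11) = 5,  t(12) = 12,  t(13) = 17,  t(14) = 10,  t(15) = 8,  t(16) = 18,  t(17) = 7,  t(18) = 6,  t(19) = 13.
Since (t(18), t(19)) = (t(0), t(1)) = (6, 13) (two consecutive terms determine the rest), the sequence is periodic with period 18.
(919 - 0) mod 18 = 1, so t(919) = t(1) = 13.

13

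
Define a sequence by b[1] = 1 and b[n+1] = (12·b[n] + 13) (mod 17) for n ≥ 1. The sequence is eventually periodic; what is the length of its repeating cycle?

16

b[1] = 1,  b[2] = 8,  b[3] = 7,  b[4] = 12,  b[5] = 4,  b[6] = 10,  b[7] = 14,  b[8] = 11,  b[9] = 9,  b[10] = 2,  b[11] = 3,  b[12] = 15,  b[13] = 6,  b[14] = 0,  b[15] = 13,  b[16] = 16,  b[17] = 1.
Since b[17] = b[1] = 1, the sequence is periodic with period 16.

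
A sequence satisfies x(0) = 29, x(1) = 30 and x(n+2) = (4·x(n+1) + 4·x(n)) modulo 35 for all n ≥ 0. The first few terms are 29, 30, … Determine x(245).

31

x(0) = 29; x(1) = 30; x(2) = 26; x(3) = 14; x(4) = 20; x(5) = 31; x(6) = 29; x(7) = 30.
Since (x(6), x(7)) = (x(0), x(1)) = (29, 30) (two consecutive terms determine the rest), the sequence is periodic with period 6.
So x(245) = x(0 + ((245-0) mod 6)) = x(5) = 31.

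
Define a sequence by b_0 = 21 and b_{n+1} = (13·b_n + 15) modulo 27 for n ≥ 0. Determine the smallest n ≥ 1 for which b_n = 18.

1

b_0 = 21, b_1 = 18, b_2 = 6, b_3 = 12, b_4 = 9, b_5 = 24, b_6 = 3, b_7 = 0, b_8 = 15, b_9 = 21.
Since b_9 = b_0 = 21, the sequence is periodic with period 9.
The value 18 first appears (with n ≥ 1) at b_1.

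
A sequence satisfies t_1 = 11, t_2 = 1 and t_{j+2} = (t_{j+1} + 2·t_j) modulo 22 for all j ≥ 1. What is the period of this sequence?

Computing terms: t_1 = 11; t_2 = 1; t_3 = 1; t_4 = 3; t_5 = 5; t_6 = 11; t_7 = 21; t_8 = 21; t_9 = 19; t_{10} = 17; t_{11} = 11; t_{12} = 1.
The sequence repeats with period 10.

10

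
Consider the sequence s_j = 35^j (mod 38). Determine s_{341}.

Computing terms: s_0 = 1,  s_1 = 35,  s_2 = 9,  s_3 = 11,  s_4 = 5,  s_5 = 23,  s_6 = 7,  s_7 = 17,  s_8 = 25,  s_9 = 1.
Since s_9 = s_0 = 1, the sequence is periodic with period 9.
(341 - 0) mod 9 = 8, so s_{341} = s_8 = 25.

25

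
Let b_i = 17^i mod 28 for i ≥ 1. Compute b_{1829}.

Computing terms: b_1 = 17; b_2 = 9; b_3 = 13; b_4 = 25; b_5 = 5; b_6 = 1; b_7 = 17.
The sequence repeats with period 6.
(1829 - 1) mod 6 = 4, so b_{1829} = b_5 = 5.

5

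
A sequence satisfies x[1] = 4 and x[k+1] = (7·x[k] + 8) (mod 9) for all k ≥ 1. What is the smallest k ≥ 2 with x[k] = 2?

9

x[1] = 4,  x[2] = 0,  x[3] = 8,  x[4] = 1,  x[5] = 6,  x[6] = 5,  x[7] = 7,  x[8] = 3,  x[9] = 2,  x[10] = 4.
The sequence repeats with period 9.
The value 2 first appears (with k ≥ 2) at x[9].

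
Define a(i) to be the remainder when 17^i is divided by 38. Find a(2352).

Listing terms: a(1) = 17; a(2) = 23; a(3) = 11; a(4) = 35; a(5) = 25; a(6) = 7; a(7) = 5; a(8) = 9; a(9) = 1; a(10) = 17.
Since a(10) = a(1) = 17, the sequence is periodic with period 9.
(2352 - 1) mod 9 = 2, so a(2352) = a(3) = 11.

11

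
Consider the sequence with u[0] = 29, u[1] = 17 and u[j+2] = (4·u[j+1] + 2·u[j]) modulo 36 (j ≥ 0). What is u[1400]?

0

Computing terms: u[0] = 29,  u[1] = 17,  u[2] = 18,  u[3] = 34,  u[4] = 28,  u[5] = 0,  u[6] = 20,  u[7] = 8,  u[8] = 0,  u[9] = 16,  u[10] = 28,  u[11] = 0.
Since (u[10], u[11]) = (u[4], u[5]) = (28, 0) (two consecutive terms determine the rest), the sequence is eventually periodic: after a pre-period of length 4 it cycles with period 6.
For j ≥ 4, u[j] depends only on (j - 4) mod 6. (1400 - 4) mod 6 = 4, so u[1400] = u[8] = 0.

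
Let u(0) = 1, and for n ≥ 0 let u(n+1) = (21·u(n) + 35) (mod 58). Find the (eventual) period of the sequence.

Listing terms: u(0) = 1,  u(1) = 56,  u(2) = 51,  u(3) = 4,  u(4) = 3,  u(5) = 40,  u(6) = 5,  u(7) = 24,  u(8) = 17,  u(9) = 44,  u(10) = 31,  u(11) = 48,  u(12) = 57,  u(13) = 14,  u(14) = 39,  u(15) = 42,  u(16) = 47,  u(17) = 36,  u(18) = 37,  u(19) = 0,  u(20) = 35,  u(21) = 16,  u(22) = 23,  u(23) = 54,  u(24) = 9,  u(25) = 50,  u(26) = 41,  u(27) = 26,  u(28) = 1.
The sequence repeats with period 28.

28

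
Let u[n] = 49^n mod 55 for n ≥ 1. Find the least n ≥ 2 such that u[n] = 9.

Listing terms: u[1] = 49,  u[2] = 36,  u[3] = 4,  u[4] = 31,  u[5] = 34,  u[6] = 16,  u[7] = 14,  u[8] = 26,  u[9] = 9,  u[10] = 1,  u[11] = 49.
Since u[11] = u[1] = 49, the sequence is periodic with period 10.
The value 9 first appears (with n ≥ 2) at u[9].

9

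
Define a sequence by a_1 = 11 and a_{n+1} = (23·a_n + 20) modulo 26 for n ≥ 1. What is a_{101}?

23

a_1 = 11; a_2 = 13; a_3 = 7; a_4 = 25; a_5 = 23; a_6 = 3; a_7 = 11.
The sequence repeats with period 6.
(101 - 1) mod 6 = 4, so a_{101} = a_5 = 23.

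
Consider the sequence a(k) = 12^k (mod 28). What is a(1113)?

20

Computing terms: a(0) = 1,  a(1) = 12,  a(2) = 4,  a(3) = 20,  a(4) = 16,  a(5) = 24,  a(6) = 8,  a(7) = 12.
Since a(7) = a(1) = 12, the sequence is eventually periodic: after a pre-period of length 1 it cycles with period 6.
For k ≥ 1, a(k) depends only on (k - 1) mod 6. (1113 - 1) mod 6 = 2, so a(1113) = a(3) = 20.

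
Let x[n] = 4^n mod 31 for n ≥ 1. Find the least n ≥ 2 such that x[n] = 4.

6

Computing terms: x[1] = 4, x[2] = 16, x[3] = 2, x[4] = 8, x[5] = 1, x[6] = 4.
Since x[6] = x[1] = 4, the sequence is periodic with period 5.
The value 4 next appears (with n ≥ 2) at x[6].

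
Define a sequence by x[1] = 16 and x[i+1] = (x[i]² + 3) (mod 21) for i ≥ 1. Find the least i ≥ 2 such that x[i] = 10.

x[1] = 16; x[2] = 7; x[3] = 10; x[4] = 19; x[5] = 7.
Since x[5] = x[2] = 7, the sequence is eventually periodic: after a pre-period of length 1 it cycles with period 3.
The value 10 first appears (with i ≥ 2) at x[3].

3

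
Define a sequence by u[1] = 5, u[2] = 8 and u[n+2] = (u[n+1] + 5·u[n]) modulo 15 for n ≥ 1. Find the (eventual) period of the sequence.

6

u[1] = 5,  u[2] = 8,  u[3] = 3,  u[4] = 13,  u[5] = 13,  u[6] = 3,  u[7] = 8,  u[8] = 8,  u[9] = 3.
Since (u[8], u[9]) = (u[2], u[3]) = (8, 3) (two consecutive terms determine the rest), the sequence is eventually periodic: after a pre-period of length 1 it cycles with period 6.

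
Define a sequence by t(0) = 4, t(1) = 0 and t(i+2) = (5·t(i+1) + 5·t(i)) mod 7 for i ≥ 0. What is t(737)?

Computing terms: t(0) = 4,  t(1) = 0,  t(2) = 6,  t(3) = 2,  t(4) = 5,  t(5) = 0,  t(6) = 4,  t(7) = 6,  t(8) = 1,  t(9) = 0,  t(10) = 5,  t(11) = 4,  t(12) = 3,  t(13) = 0,  t(14) = 1,  t(15) = 5,  t(16) = 2,  t(17) = 0,  t(18) = 3,  t(19) = 1,  t(20) = 6,  t(21) = 0,  t(22) = 2,  t(23) = 3,  t(24) = 4,  t(25) = 0.
Since (t(24), t(25)) = (t(0), t(1)) = (4, 0) (two consecutive terms determine the rest), the sequence is periodic with period 24.
So t(737) = t(0 + ((737-0) mod 24)) = t(17) = 0.

0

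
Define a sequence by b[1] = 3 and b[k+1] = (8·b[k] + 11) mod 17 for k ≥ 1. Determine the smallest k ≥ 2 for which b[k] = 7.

Listing terms: b[1] = 3; b[2] = 1; b[3] = 2; b[4] = 10; b[5] = 6; b[6] = 8; b[7] = 7; b[8] = 16; b[9] = 3.
Since b[9] = b[1] = 3, the sequence is periodic with period 8.
The value 7 first appears (with k ≥ 2) at b[7].

7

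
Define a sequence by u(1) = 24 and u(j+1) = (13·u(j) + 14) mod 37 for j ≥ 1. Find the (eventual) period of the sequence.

u(1) = 24; u(2) = 30; u(3) = 34; u(4) = 12; u(5) = 22; u(6) = 4; u(7) = 29; u(8) = 21; u(9) = 28; u(10) = 8; u(11) = 7; u(12) = 31; u(13) = 10; u(14) = 33; u(15) = 36; u(16) = 1; u(17) = 27; u(18) = 32; u(19) = 23; u(20) = 17; u(21) = 13; u(22) = 35; u(23) = 25; u(24) = 6; u(25) = 18; u(26) = 26; u(27) = 19; u(28) = 2; u(29) = 3; u(30) = 16; u(31) = 0; u(32) = 14; u(33) = 11; u(34) = 9; u(35) = 20; u(36) = 15; u(37) = 24.
The sequence repeats with period 36.

36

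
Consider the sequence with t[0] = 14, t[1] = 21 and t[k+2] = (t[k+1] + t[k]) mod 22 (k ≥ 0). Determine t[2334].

14

Listing terms: t[0] = 14,  t[1] = 21,  t[2] = 13,  t[3] = 12,  t[4] = 3,  t[5] = 15,  t[6] = 18,  t[7] = 11,  t[8] = 7,  t[9] = 18,  t[10] = 3,  t[11] = 21,  t[12] = 2,  t[13] = 1,  t[14] = 3,  t[15] = 4,  t[16] = 7,  t[17] = 11,  t[18] = 18,  t[19] = 7,  t[20] = 3,  t[21] = 10,  t[22] = 13,  t[23] = 1,  t[24] = 14,  t[25] = 15,  t[26] = 7,  t[27] = 0,  t[28] = 7,  t[29] = 7,  t[30] = 14,  t[31] = 21.
Since (t[30], t[31]) = (t[0], t[1]) = (14, 21) (two consecutive terms determine the rest), the sequence is periodic with period 30.
So t[2334] = t[0 + ((2334-0) mod 30)] = t[24] = 14.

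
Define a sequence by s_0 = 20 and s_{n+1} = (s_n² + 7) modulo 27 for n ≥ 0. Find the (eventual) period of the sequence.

Listing terms: s_0 = 20; s_1 = 2; s_2 = 11; s_3 = 20.
Since s_3 = s_0 = 20, the sequence is periodic with period 3.

3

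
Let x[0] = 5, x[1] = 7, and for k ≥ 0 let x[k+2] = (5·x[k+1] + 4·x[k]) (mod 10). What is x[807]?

Computing terms: x[0] = 5; x[1] = 7; x[2] = 5; x[3] = 3; x[4] = 5; x[5] = 7.
Since (x[4], x[5]) = (x[0], x[1]) = (5, 7) (two consecutive terms determine the rest), the sequence is periodic with period 4.
(807 - 0) mod 4 = 3, so x[807] = x[3] = 3.

3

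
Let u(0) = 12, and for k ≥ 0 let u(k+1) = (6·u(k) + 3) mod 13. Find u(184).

1

Computing terms: u(0) = 12; u(1) = 10; u(2) = 11; u(3) = 4; u(4) = 1; u(5) = 9; u(6) = 5; u(7) = 7; u(8) = 6; u(9) = 0; u(10) = 3; u(11) = 8; u(12) = 12.
The sequence repeats with period 12.
So u(184) = u(0 + ((184-0) mod 12)) = u(4) = 1.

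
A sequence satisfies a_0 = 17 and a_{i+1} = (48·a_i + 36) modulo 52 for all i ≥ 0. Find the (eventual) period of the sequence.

3

We have a_0 = 17, a_1 = 20, a_2 = 8, a_3 = 4, a_4 = 20.
Since a_4 = a_1 = 20, the sequence is eventually periodic: after a pre-period of length 1 it cycles with period 3.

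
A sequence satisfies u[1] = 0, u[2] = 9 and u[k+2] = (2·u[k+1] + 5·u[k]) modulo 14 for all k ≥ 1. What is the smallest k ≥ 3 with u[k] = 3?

Computing terms: u[1] = 0, u[2] = 9, u[3] = 4, u[4] = 11, u[5] = 0, u[6] = 13, u[7] = 12, u[8] = 5, u[9] = 0, u[10] = 11, u[11] = 8, u[12] = 1, u[13] = 0, u[14] = 5, u[15] = 10, u[16] = 3, u[17] = 0, u[18] = 1, u[19] = 2, u[20] = 9, u[21] = 0, u[22] = 3, u[23] = 6, u[24] = 13, u[25] = 0, u[26] = 9.
The sequence repeats with period 24.
The value 3 first appears (with k ≥ 3) at u[16].

16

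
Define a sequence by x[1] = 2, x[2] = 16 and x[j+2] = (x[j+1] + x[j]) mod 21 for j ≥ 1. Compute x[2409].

5

x[1] = 2,  x[2] = 16,  x[3] = 18,  x[4] = 13,  x[5] = 10,  x[6] = 2,  x[7] = 12,  x[8] = 14,  x[9] = 5,  x[10] = 19,  x[11] = 3,  x[12] = 1,  x[13] = 4,  x[14] = 5,  x[15] = 9,  x[16] = 14,  x[17] = 2,  x[18] = 16.
Since (x[17], x[18]) = (x[1], x[2]) = (2, 16) (two consecutive terms determine the rest), the sequence is periodic with period 16.
So x[2409] = x[1 + ((2409-1) mod 16)] = x[9] = 5.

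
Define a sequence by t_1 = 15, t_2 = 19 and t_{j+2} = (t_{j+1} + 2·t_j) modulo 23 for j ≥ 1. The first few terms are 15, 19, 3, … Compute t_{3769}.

Computing terms: t_1 = 15, t_2 = 19, t_3 = 3, t_4 = 18, t_5 = 1, t_6 = 14, t_7 = 16, t_8 = 21, t_9 = 7, t_{10} = 3, t_{11} = 17, t_{12} = 0, t_{13} = 11, t_{14} = 11, t_{15} = 10, t_{16} = 9, t_{17} = 6, t_{18} = 1, t_{19} = 13, t_{20} = 15, t_{21} = 18, t_{22} = 2, t_{23} = 15, t_{24} = 19.
The sequence repeats with period 22.
(3769 - 1) mod 22 = 6, so t_{3769} = t_7 = 16.

16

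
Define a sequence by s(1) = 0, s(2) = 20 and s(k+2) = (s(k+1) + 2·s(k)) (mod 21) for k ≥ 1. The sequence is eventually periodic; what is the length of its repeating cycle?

6

Computing terms: s(1) = 0; s(2) = 20; s(3) = 20; s(4) = 18; s(5) = 16; s(6) = 10; s(7) = 0; s(8) = 20.
Since (s(7), s(8)) = (s(1), s(2)) = (0, 20) (two consecutive terms determine the rest), the sequence is periodic with period 6.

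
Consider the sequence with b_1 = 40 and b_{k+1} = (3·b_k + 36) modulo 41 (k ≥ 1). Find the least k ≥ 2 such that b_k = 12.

Listing terms: b_1 = 40,  b_2 = 33,  b_3 = 12,  b_4 = 31,  b_5 = 6,  b_6 = 13,  b_7 = 34,  b_8 = 15,  b_9 = 40.
Since b_9 = b_1 = 40, the sequence is periodic with period 8.
The value 12 first appears (with k ≥ 2) at b_3.

3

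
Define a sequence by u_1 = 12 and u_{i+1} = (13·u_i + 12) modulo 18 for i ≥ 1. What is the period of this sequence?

u_1 = 12,  u_2 = 6,  u_3 = 0,  u_4 = 12.
Since u_4 = u_1 = 12, the sequence is periodic with period 3.

3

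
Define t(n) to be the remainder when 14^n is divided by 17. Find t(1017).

We have t(1) = 14; t(2) = 9; t(3) = 7; t(4) = 13; t(5) = 12; t(6) = 15; t(7) = 6; t(8) = 16; t(9) = 3; t(10) = 8; t(11) = 10; t(12) = 4; t(13) = 5; t(14) = 2; t(15) = 11; t(16) = 1; t(17) = 14.
The sequence repeats with period 16.
(1017 - 1) mod 16 = 8, so t(1017) = t(9) = 3.

3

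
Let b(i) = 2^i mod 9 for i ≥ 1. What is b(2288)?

Listing terms: b(1) = 2, b(2) = 4, b(3) = 8, b(4) = 7, b(5) = 5, b(6) = 1, b(7) = 2.
The sequence repeats with period 6.
(2288 - 1) mod 6 = 1, so b(2288) = b(2) = 4.

4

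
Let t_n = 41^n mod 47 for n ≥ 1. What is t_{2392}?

We have t_1 = 41, t_2 = 36, t_3 = 19, t_4 = 27, t_5 = 26, t_6 = 32, t_7 = 43, t_8 = 24, t_9 = 44, t_{10} = 18, t_{11} = 33, t_{12} = 37, t_{13} = 13, t_{14} = 16, t_{15} = 45, t_{16} = 12, t_{17} = 22, t_{18} = 9, t_{19} = 40, t_{20} = 42, t_{21} = 30, t_{22} = 8, t_{23} = 46, t_{24} = 6, t_{25} = 11, t_{26} = 28, t_{27} = 20, t_{28} = 21, t_{29} = 15, t_{30} = 4, t_{31} = 23, t_{32} = 3, t_{33} = 29, t_{34} = 14, t_{35} = 10, t_{36} = 34, t_{37} = 31, t_{38} = 2, t_{39} = 35, t_{40} = 25, t_{41} = 38, t_{42} = 7, t_{43} = 5, t_{44} = 17, t_{45} = 39, t_{46} = 1, t_{47} = 41.
The sequence repeats with period 46.
So t_{2392} = t_{1 + ((2392-1) mod 46)} = t_{46} = 1.

1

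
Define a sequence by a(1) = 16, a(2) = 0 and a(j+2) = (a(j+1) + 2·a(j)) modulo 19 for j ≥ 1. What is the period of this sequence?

a(1) = 16,  a(2) = 0,  a(3) = 13,  a(4) = 13,  a(5) = 1,  a(6) = 8,  a(7) = 10,  a(8) = 7,  a(9) = 8,  a(10) = 3,  a(11) = 0,  a(12) = 6,  a(13) = 6,  a(14) = 18,  a(15) = 11,  a(16) = 9,  a(17) = 12,  a(18) = 11,  a(19) = 16,  a(20) = 0.
The sequence repeats with period 18.

18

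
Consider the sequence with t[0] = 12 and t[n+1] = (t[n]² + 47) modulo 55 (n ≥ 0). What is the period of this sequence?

6

t[0] = 12; t[1] = 26; t[2] = 8; t[3] = 1; t[4] = 48; t[5] = 41; t[6] = 23; t[7] = 26.
Since t[7] = t[1] = 26, the sequence is eventually periodic: after a pre-period of length 1 it cycles with period 6.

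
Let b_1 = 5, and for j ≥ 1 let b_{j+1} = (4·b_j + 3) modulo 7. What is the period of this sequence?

Listing terms: b_1 = 5,  b_2 = 2,  b_3 = 4,  b_4 = 5.
The sequence repeats with period 3.

3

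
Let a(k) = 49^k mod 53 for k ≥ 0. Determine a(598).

1

a(0) = 1, a(1) = 49, a(2) = 16, a(3) = 42, a(4) = 44, a(5) = 36, a(6) = 15, a(7) = 46, a(8) = 28, a(9) = 47, a(10) = 24, a(11) = 10, a(12) = 13, a(13) = 1.
Since a(13) = a(0) = 1, the sequence is periodic with period 13.
(598 - 0) mod 13 = 0, so a(598) = a(0) = 1.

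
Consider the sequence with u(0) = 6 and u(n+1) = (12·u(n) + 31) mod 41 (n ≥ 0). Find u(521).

Listing terms: u(0) = 6,  u(1) = 21,  u(2) = 37,  u(3) = 24,  u(4) = 32,  u(5) = 5,  u(6) = 9,  u(7) = 16,  u(8) = 18,  u(9) = 1,  u(10) = 2,  u(11) = 14,  u(12) = 35,  u(13) = 0,  u(14) = 31,  u(15) = 34,  u(16) = 29,  u(17) = 10,  u(18) = 28,  u(19) = 39,  u(20) = 7,  u(21) = 33,  u(22) = 17,  u(23) = 30,  u(24) = 22,  u(25) = 8,  u(26) = 4,  u(27) = 38,  u(28) = 36,  u(29) = 12,  u(30) = 11,  u(31) = 40,  u(32) = 19,  u(33) = 13,  u(34) = 23,  u(35) = 20,  u(36) = 25,  u(37) = 3,  u(38) = 26,  u(39) = 15,  u(40) = 6.
Since u(40) = u(0) = 6, the sequence is periodic with period 40.
(521 - 0) mod 40 = 1, so u(521) = u(1) = 21.

21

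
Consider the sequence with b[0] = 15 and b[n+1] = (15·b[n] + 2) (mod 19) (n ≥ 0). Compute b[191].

10

Listing terms: b[0] = 15, b[1] = 18, b[2] = 6, b[3] = 16, b[4] = 14, b[5] = 3, b[6] = 9, b[7] = 4, b[8] = 5, b[9] = 1, b[10] = 17, b[11] = 10, b[12] = 0, b[13] = 2, b[14] = 13, b[15] = 7, b[16] = 12, b[17] = 11, b[18] = 15.
Since b[18] = b[0] = 15, the sequence is periodic with period 18.
So b[191] = b[0 + ((191-0) mod 18)] = b[11] = 10.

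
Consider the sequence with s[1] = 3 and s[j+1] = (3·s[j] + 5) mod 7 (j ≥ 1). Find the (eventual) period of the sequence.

Computing terms: s[1] = 3,  s[2] = 0,  s[3] = 5,  s[4] = 6,  s[5] = 2,  s[6] = 4,  s[7] = 3.
Since s[7] = s[1] = 3, the sequence is periodic with period 6.

6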